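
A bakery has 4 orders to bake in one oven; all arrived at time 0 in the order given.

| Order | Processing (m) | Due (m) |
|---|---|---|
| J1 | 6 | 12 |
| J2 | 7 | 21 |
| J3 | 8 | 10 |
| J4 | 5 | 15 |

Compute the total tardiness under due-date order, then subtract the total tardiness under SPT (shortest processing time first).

EDD (increasing due date): J3 J1 J4 J2.
J3: 0→8, due 10, tardiness 0
J1: 8→14, due 12, tardiness 2
J4: 14→19, due 15, tardiness 4
J2: 19→26, due 21, tardiness 5
Sum = 0+2+4+5 = 11.
SPT (increasing processing time): J4 J1 J2 J3.
J4: 0→5, due 15, tardiness 0
J1: 5→11, due 12, tardiness 0
J2: 11→18, due 21, tardiness 0
J3: 18→26, due 10, tardiness 16
Sum = 0+0+0+16 = 16.
Difference = 11 − 16 = -5.

-5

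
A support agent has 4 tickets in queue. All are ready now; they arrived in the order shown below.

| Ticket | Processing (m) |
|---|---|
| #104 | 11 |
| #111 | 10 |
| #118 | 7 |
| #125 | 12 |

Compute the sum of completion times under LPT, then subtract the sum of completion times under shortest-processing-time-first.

LPT (decreasing processing time): #125 #104 #111 #118.
#125: 0→12
#104: 12→23
#111: 23→33
#118: 33→40
Sum = 12+23+33+40 = 108.
SPT (increasing processing time): #118 #111 #104 #125.
#118: 0→7
#111: 7→17
#104: 17→28
#125: 28→40
Sum = 7+17+28+40 = 92.
Difference = 108 − 92 = 16.

16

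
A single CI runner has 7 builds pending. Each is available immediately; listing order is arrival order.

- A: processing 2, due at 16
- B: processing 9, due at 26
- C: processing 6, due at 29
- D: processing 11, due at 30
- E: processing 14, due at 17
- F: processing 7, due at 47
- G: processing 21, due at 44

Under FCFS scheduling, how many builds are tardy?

FIFO (arrival order): A B C D E F G.
A: 0→2, due 16, tardiness 0
B: 2→11, due 26, tardiness 0
C: 11→17, due 29, tardiness 0
D: 17→28, due 30, tardiness 0
E: 28→42, due 17, tardiness 25
F: 42→49, due 47, tardiness 2
G: 49→70, due 44, tardiness 26
Late builds: 3.

3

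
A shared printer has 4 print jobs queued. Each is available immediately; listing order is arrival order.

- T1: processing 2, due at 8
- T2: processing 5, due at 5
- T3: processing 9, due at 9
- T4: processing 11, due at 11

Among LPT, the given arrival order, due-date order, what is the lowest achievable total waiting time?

25

LPT (decreasing processing time): T4 T3 T2 T1.
T4: waits 0, runs 0→11
T3: waits 11, runs 11→20
T2: waits 20, runs 20→25
T1: waits 25, runs 25→27
Sum = 0+11+20+25 = 56.
FIFO (arrival order): T1 T2 T3 T4.
T1: waits 0, runs 0→2
T2: waits 2, runs 2→7
T3: waits 7, runs 7→16
T4: waits 16, runs 16→27
Sum = 0+2+7+16 = 25.
EDD (increasing due date): T2 T1 T3 T4.
T2: waits 0, runs 0→5
T1: waits 5, runs 5→7
T3: waits 7, runs 7→16
T4: waits 16, runs 16→27
Sum = 0+5+7+16 = 28.
LPT 56, FIFO 25, EDD 28 → minimum 25.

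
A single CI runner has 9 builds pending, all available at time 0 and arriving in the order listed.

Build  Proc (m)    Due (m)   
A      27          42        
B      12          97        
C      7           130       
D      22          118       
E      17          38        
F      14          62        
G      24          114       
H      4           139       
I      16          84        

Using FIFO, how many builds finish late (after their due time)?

4

FIFO (arrival order): A B C D E F G H I.
A: 0→27, due 42, tardiness 0
B: 27→39, due 97, tardiness 0
C: 39→46, due 130, tardiness 0
D: 46→68, due 118, tardiness 0
E: 68→85, due 38, tardiness 47
F: 85→99, due 62, tardiness 37
G: 99→123, due 114, tardiness 9
H: 123→127, due 139, tardiness 0
I: 127→143, due 84, tardiness 59
Late builds: 4.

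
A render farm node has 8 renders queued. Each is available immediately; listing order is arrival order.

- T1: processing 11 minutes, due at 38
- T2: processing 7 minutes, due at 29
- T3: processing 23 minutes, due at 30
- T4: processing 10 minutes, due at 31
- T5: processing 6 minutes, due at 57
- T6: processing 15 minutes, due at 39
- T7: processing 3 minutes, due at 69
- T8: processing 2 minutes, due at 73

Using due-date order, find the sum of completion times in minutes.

EDD (increasing due date): T2 T3 T4 T1 T6 T5 T7 T8.
T2: 0→7
T3: 7→30
T4: 30→40
T1: 40→51
T6: 51→66
T5: 66→72
T7: 72→75
T8: 75→77
Sum = 7+30+40+51+66+72+75+77 = 418.

418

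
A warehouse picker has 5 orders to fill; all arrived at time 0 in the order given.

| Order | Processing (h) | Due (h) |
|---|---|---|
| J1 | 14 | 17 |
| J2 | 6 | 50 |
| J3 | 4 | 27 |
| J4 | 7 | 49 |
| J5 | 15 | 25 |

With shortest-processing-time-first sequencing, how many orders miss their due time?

SPT (increasing processing time): J3 J2 J4 J1 J5.
J3: 0→4, due 27, tardiness 0
J2: 4→10, due 50, tardiness 0
J4: 10→17, due 49, tardiness 0
J1: 17→31, due 17, tardiness 14
J5: 31→46, due 25, tardiness 21
Late orders: 2.

2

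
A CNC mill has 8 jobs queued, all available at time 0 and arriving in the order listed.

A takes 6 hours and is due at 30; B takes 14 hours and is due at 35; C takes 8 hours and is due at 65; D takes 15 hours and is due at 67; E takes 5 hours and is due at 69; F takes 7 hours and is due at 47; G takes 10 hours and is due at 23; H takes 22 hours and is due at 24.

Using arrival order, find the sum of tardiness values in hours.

113

FIFO (arrival order): A B C D E F G H.
A: 0→6, due 30, tardiness 0
B: 6→20, due 35, tardiness 0
C: 20→28, due 65, tardiness 0
D: 28→43, due 67, tardiness 0
E: 43→48, due 69, tardiness 0
F: 48→55, due 47, tardiness 8
G: 55→65, due 23, tardiness 42
H: 65→87, due 24, tardiness 63
Sum = 0+0+0+0+0+8+42+63 = 113.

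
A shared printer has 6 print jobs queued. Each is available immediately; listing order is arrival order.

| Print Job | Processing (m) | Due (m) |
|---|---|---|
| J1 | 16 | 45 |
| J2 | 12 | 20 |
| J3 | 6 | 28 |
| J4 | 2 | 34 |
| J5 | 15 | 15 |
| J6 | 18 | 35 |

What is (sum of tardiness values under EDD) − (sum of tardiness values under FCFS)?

-31

EDD (increasing due date): J5 J2 J3 J4 J6 J1.
J5: 0→15, due 15, tardiness 0
J2: 15→27, due 20, tardiness 7
J3: 27→33, due 28, tardiness 5
J4: 33→35, due 34, tardiness 1
J6: 35→53, due 35, tardiness 18
J1: 53→69, due 45, tardiness 24
Sum = 0+7+5+1+18+24 = 55.
FIFO (arrival order): J1 J2 J3 J4 J5 J6.
J1: 0→16, due 45, tardiness 0
J2: 16→28, due 20, tardiness 8
J3: 28→34, due 28, tardiness 6
J4: 34→36, due 34, tardiness 2
J5: 36→51, due 15, tardiness 36
J6: 51→69, due 35, tardiness 34
Sum = 0+8+6+2+36+34 = 86.
Difference = 55 − 86 = -31.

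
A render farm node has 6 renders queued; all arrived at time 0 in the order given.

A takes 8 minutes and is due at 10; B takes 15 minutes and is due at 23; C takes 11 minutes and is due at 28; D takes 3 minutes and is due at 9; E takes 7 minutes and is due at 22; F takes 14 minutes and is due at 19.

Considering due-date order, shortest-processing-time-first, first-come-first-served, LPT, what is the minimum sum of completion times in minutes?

161

EDD (increasing due date): D A F E B C.
D: 0→3
A: 3→11
F: 11→25
E: 25→32
B: 32→47
C: 47→58
Sum = 3+11+25+32+47+58 = 176.
SPT (increasing processing time): D E A C F B.
D: 0→3
E: 3→10
A: 10→18
C: 18→29
F: 29→43
B: 43→58
Sum = 3+10+18+29+43+58 = 161.
FIFO (arrival order): A B C D E F.
A: 0→8
B: 8→23
C: 23→34
D: 34→37
E: 37→44
F: 44→58
Sum = 8+23+34+37+44+58 = 204.
LPT (decreasing processing time): B F C A E D.
B: 0→15
F: 15→29
C: 29→40
A: 40→48
E: 48→55
D: 55→58
Sum = 15+29+40+48+55+58 = 245.
EDD 176, SPT 161, FIFO 204, LPT 245 → minimum 161.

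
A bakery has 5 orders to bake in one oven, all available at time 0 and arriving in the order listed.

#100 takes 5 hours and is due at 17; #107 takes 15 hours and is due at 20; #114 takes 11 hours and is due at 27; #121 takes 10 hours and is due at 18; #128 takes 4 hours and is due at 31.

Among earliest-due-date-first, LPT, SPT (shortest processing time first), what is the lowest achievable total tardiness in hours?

EDD (increasing due date): #100 #121 #107 #114 #128.
#100: 0→5, due 17, tardiness 0
#121: 5→15, due 18, tardiness 0
#107: 15→30, due 20, tardiness 10
#114: 30→41, due 27, tardiness 14
#128: 41→45, due 31, tardiness 14
Sum = 0+0+10+14+14 = 38.
LPT (decreasing processing time): #107 #114 #121 #100 #128.
#107: 0→15, due 20, tardiness 0
#114: 15→26, due 27, tardiness 0
#121: 26→36, due 18, tardiness 18
#100: 36→41, due 17, tardiness 24
#128: 41→45, due 31, tardiness 14
Sum = 0+0+18+24+14 = 56.
SPT (increasing processing time): #128 #100 #121 #114 #107.
#128: 0→4, due 31, tardiness 0
#100: 4→9, due 17, tardiness 0
#121: 9→19, due 18, tardiness 1
#114: 19→30, due 27, tardiness 3
#107: 30→45, due 20, tardiness 25
Sum = 0+0+1+3+25 = 29.
EDD 38, LPT 56, SPT 29 → minimum 29.

29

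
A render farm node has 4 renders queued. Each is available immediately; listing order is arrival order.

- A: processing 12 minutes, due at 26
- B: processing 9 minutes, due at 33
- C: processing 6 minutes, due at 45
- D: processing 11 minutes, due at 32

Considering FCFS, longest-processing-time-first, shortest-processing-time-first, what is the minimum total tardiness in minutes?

FIFO (arrival order): A B C D.
A: 0→12, due 26, tardiness 0
B: 12→21, due 33, tardiness 0
C: 21→27, due 45, tardiness 0
D: 27→38, due 32, tardiness 6
Sum = 0+0+0+6 = 6.
LPT (decreasing processing time): A D B C.
A: 0→12, due 26, tardiness 0
D: 12→23, due 32, tardiness 0
B: 23→32, due 33, tardiness 0
C: 32→38, due 45, tardiness 0
Sum = 0+0+0+0 = 0.
SPT (increasing processing time): C B D A.
C: 0→6, due 45, tardiness 0
B: 6→15, due 33, tardiness 0
D: 15→26, due 32, tardiness 0
A: 26→38, due 26, tardiness 12
Sum = 0+0+0+12 = 12.
FIFO 6, LPT 0, SPT 12 → minimum 0.

0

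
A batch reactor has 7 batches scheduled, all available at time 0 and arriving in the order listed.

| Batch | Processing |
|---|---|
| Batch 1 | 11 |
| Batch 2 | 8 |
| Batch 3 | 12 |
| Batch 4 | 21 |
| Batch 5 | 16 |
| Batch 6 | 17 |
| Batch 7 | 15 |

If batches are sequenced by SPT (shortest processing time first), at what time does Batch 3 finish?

SPT (increasing processing time): Batch 2 Batch 1 Batch 3 Batch 7 Batch 5 Batch 6 Batch 4.
Batch 2: 0→8
Batch 1: 8→19
Batch 3: 19→31

31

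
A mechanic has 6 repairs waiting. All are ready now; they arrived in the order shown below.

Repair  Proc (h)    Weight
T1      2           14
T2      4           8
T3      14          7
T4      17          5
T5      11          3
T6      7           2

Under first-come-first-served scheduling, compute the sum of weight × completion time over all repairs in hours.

FIFO (arrival order): T1 T2 T3 T4 T5 T6.
T1: finishes 2, weight 14, w·C = 28
T2: finishes 6, weight 8, w·C = 48
T3: finishes 20, weight 7, w·C = 140
T4: finishes 37, weight 5, w·C = 185
T5: finishes 48, weight 3, w·C = 144
T6: finishes 55, weight 2, w·C = 110
Sum = 28+48+140+185+144+110 = 655.

655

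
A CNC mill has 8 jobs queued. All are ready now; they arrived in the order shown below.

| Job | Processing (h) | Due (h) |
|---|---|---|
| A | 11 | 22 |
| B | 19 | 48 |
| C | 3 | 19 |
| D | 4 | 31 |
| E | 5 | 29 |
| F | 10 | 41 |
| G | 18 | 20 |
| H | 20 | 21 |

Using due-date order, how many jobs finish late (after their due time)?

7

EDD (increasing due date): C G H A E D F B.
C: 0→3, due 19, tardiness 0
G: 3→21, due 20, tardiness 1
H: 21→41, due 21, tardiness 20
A: 41→52, due 22, tardiness 30
E: 52→57, due 29, tardiness 28
D: 57→61, due 31, tardiness 30
F: 61→71, due 41, tardiness 30
B: 71→90, due 48, tardiness 42
Late jobs: 7.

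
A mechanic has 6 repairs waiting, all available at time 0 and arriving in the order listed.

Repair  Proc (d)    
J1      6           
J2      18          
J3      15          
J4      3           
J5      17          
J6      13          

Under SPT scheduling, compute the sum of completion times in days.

SPT (increasing processing time): J4 J1 J6 J3 J5 J2.
J4: 0→3
J1: 3→9
J6: 9→22
J3: 22→37
J5: 37→54
J2: 54→72
Sum = 3+9+22+37+54+72 = 197.

197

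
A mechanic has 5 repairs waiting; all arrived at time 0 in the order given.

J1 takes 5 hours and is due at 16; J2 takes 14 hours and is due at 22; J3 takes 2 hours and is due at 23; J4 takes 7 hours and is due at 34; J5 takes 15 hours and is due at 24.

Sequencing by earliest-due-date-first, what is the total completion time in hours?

EDD (increasing due date): J1 J2 J3 J5 J4.
J1: 0→5
J2: 5→19
J3: 19→21
J5: 21→36
J4: 36→43
Sum = 5+19+21+36+43 = 124.

124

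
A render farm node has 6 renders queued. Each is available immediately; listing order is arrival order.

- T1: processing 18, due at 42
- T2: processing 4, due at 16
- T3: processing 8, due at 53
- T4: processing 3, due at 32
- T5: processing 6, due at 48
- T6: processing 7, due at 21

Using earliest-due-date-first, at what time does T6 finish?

EDD (increasing due date): T2 T6 T4 T1 T5 T3.
T2: 0→4
T6: 4→11

11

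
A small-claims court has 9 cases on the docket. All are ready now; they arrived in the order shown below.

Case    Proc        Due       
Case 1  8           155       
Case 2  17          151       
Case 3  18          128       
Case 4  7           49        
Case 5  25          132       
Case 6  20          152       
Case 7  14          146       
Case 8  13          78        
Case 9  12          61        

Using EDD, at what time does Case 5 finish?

75

EDD (increasing due date): Case 4 Case 9 Case 8 Case 3 Case 5 Case 7 Case 2 Case 6 Case 1.
Case 4: 0→7
Case 9: 7→19
Case 8: 19→32
Case 3: 32→50
Case 5: 50→75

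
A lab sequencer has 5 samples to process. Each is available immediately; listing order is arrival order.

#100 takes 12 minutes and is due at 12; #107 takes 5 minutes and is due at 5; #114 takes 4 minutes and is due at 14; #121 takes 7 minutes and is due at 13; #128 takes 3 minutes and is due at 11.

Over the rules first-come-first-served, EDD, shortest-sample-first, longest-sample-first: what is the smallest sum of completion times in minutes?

FIFO (arrival order): #100 #107 #114 #121 #128.
#100: 0→12
#107: 12→17
#114: 17→21
#121: 21→28
#128: 28→31
Sum = 12+17+21+28+31 = 109.
EDD (increasing due date): #107 #128 #100 #121 #114.
#107: 0→5
#128: 5→8
#100: 8→20
#121: 20→27
#114: 27→31
Sum = 5+8+20+27+31 = 91.
SPT (increasing processing time): #128 #114 #107 #121 #100.
#128: 0→3
#114: 3→7
#107: 7→12
#121: 12→19
#100: 19→31
Sum = 3+7+12+19+31 = 72.
LPT (decreasing processing time): #100 #121 #107 #114 #128.
#100: 0→12
#121: 12→19
#107: 19→24
#114: 24→28
#128: 28→31
Sum = 12+19+24+28+31 = 114.
FIFO 109, EDD 91, SPT 72, LPT 114 → minimum 72.

72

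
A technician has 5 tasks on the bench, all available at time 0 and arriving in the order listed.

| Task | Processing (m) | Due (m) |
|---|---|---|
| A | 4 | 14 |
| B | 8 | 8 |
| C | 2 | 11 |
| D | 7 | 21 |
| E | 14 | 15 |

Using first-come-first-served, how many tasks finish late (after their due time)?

FIFO (arrival order): A B C D E.
A: 0→4, due 14, tardiness 0
B: 4→12, due 8, tardiness 4
C: 12→14, due 11, tardiness 3
D: 14→21, due 21, tardiness 0
E: 21→35, due 15, tardiness 20
Late tasks: 3.

3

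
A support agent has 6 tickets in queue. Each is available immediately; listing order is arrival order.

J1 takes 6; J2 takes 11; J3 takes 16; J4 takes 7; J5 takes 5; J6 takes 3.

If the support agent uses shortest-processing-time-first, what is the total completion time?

126

SPT (increasing processing time): J6 J5 J1 J4 J2 J3.
J6: 0→3
J5: 3→8
J1: 8→14
J4: 14→21
J2: 21→32
J3: 32→48
Sum = 3+8+14+21+32+48 = 126.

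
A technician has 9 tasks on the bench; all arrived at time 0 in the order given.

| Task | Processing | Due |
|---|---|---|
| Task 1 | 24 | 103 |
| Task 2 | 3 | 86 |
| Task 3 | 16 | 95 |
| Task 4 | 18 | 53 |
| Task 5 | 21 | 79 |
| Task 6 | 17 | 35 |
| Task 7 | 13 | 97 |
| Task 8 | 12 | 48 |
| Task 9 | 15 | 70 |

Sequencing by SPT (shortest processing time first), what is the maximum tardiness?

41

SPT (increasing processing time): Task 2 Task 8 Task 7 Task 9 Task 3 Task 6 Task 4 Task 5 Task 1.
Task 2: 0→3, due 86, tardiness 0
Task 8: 3→15, due 48, tardiness 0
Task 7: 15→28, due 97, tardiness 0
Task 9: 28→43, due 70, tardiness 0
Task 3: 43→59, due 95, tardiness 0
Task 6: 59→76, due 35, tardiness 41
Task 4: 76→94, due 53, tardiness 41
Task 5: 94→115, due 79, tardiness 36
Task 1: 115→139, due 103, tardiness 36
Maximum = 41.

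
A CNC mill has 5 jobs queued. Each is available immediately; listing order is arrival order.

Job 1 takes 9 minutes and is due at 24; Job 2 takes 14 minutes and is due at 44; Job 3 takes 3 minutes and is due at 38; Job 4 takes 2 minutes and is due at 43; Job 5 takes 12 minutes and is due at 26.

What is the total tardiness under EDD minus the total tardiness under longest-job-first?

EDD (increasing due date): Job 1 Job 5 Job 3 Job 4 Job 2.
Job 1: 0→9, due 24, tardiness 0
Job 5: 9→21, due 26, tardiness 0
Job 3: 21→24, due 38, tardiness 0
Job 4: 24→26, due 43, tardiness 0
Job 2: 26→40, due 44, tardiness 0
Sum = 0+0+0+0+0 = 0.
LPT (decreasing processing time): Job 2 Job 5 Job 1 Job 3 Job 4.
Job 2: 0→14, due 44, tardiness 0
Job 5: 14→26, due 26, tardiness 0
Job 1: 26→35, due 24, tardiness 11
Job 3: 35→38, due 38, tardiness 0
Job 4: 38→40, due 43, tardiness 0
Sum = 0+0+11+0+0 = 11.
Difference = 0 − 11 = -11.

-11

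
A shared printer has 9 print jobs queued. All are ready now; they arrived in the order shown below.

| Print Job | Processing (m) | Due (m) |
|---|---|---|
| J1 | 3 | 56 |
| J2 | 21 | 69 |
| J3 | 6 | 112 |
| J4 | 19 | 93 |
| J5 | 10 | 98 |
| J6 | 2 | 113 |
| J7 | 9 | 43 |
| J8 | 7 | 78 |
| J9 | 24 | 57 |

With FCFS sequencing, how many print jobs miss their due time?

2

FIFO (arrival order): J1 J2 J3 J4 J5 J6 J7 J8 J9.
J1: 0→3, due 56, tardiness 0
J2: 3→24, due 69, tardiness 0
J3: 24→30, due 112, tardiness 0
J4: 30→49, due 93, tardiness 0
J5: 49→59, due 98, tardiness 0
J6: 59→61, due 113, tardiness 0
J7: 61→70, due 43, tardiness 27
J8: 70→77, due 78, tardiness 0
J9: 77→101, due 57, tardiness 44
Late print jobs: 2.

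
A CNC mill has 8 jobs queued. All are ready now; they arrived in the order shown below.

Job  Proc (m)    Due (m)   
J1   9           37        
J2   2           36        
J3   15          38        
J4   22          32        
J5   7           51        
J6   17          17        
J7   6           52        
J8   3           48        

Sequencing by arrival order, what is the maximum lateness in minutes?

55

FIFO (arrival order): J1 J2 J3 J4 J5 J6 J7 J8.
J1: 0→9, due 37, lateness -28
J2: 9→11, due 36, lateness -25
J3: 11→26, due 38, lateness -12
J4: 26→48, due 32, lateness 16
J5: 48→55, due 51, lateness 4
J6: 55→72, due 17, lateness 55
J7: 72→78, due 52, lateness 26
J8: 78→81, due 48, lateness 33
Maximum = 55.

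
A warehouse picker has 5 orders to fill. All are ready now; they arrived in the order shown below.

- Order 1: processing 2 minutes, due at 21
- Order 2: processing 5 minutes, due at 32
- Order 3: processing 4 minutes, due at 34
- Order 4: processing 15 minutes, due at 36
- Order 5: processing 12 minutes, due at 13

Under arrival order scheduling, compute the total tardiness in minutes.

25

FIFO (arrival order): Order 1 Order 2 Order 3 Order 4 Order 5.
Order 1: 0→2, due 21, tardiness 0
Order 2: 2→7, due 32, tardiness 0
Order 3: 7→11, due 34, tardiness 0
Order 4: 11→26, due 36, tardiness 0
Order 5: 26→38, due 13, tardiness 25
Sum = 0+0+0+0+25 = 25.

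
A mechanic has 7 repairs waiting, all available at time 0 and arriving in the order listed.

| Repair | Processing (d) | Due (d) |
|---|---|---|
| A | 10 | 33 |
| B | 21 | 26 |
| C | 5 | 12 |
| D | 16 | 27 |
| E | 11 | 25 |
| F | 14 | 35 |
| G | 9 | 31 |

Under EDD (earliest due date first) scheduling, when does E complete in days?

EDD (increasing due date): C E B D G A F.
C: 0→5
E: 5→16

16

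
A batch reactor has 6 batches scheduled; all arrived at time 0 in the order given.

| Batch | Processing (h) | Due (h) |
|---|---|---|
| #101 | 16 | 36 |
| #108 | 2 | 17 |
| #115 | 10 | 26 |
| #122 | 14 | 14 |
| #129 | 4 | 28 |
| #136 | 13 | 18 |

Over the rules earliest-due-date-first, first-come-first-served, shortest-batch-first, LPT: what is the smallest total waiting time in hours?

96

EDD (increasing due date): #122 #108 #136 #115 #129 #101.
#122: waits 0, runs 0→14
#108: waits 14, runs 14→16
#136: waits 16, runs 16→29
#115: waits 29, runs 29→39
#129: waits 39, runs 39→43
#101: waits 43, runs 43→59
Sum = 0+14+16+29+39+43 = 141.
FIFO (arrival order): #101 #108 #115 #122 #129 #136.
#101: waits 0, runs 0→16
#108: waits 16, runs 16→18
#115: waits 18, runs 18→28
#122: waits 28, runs 28→42
#129: waits 42, runs 42→46
#136: waits 46, runs 46→59
Sum = 0+16+18+28+42+46 = 150.
SPT (increasing processing time): #108 #129 #115 #136 #122 #101.
#108: waits 0, runs 0→2
#129: waits 2, runs 2→6
#115: waits 6, runs 6→16
#136: waits 16, runs 16→29
#122: waits 29, runs 29→43
#101: waits 43, runs 43→59
Sum = 0+2+6+16+29+43 = 96.
LPT (decreasing processing time): #101 #122 #136 #115 #129 #108.
#101: waits 0, runs 0→16
#122: waits 16, runs 16→30
#136: waits 30, runs 30→43
#115: waits 43, runs 43→53
#129: waits 53, runs 53→57
#108: waits 57, runs 57→59
Sum = 0+16+30+43+53+57 = 199.
EDD 141, FIFO 150, SPT 96, LPT 199 → minimum 96.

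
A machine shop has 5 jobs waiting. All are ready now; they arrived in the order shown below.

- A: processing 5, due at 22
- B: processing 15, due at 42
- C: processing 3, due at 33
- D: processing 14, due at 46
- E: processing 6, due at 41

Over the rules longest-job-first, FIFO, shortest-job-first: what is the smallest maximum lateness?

LPT (decreasing processing time): B D E A C.
B: 0→15, due 42, lateness -27
D: 15→29, due 46, lateness -17
E: 29→35, due 41, lateness -6
A: 35→40, due 22, lateness 18
C: 40→43, due 33, lateness 10
Maximum = 18.
FIFO (arrival order): A B C D E.
A: 0→5, due 22, lateness -17
B: 5→20, due 42, lateness -22
C: 20→23, due 33, lateness -10
D: 23→37, due 46, lateness -9
E: 37→43, due 41, lateness 2
Maximum = 2.
SPT (increasing processing time): C A E D B.
C: 0→3, due 33, lateness -30
A: 3→8, due 22, lateness -14
E: 8→14, due 41, lateness -27
D: 14→28, due 46, lateness -18
B: 28→43, due 42, lateness 1
Maximum = 1.
LPT 18, FIFO 2, SPT 1 → minimum 1.

1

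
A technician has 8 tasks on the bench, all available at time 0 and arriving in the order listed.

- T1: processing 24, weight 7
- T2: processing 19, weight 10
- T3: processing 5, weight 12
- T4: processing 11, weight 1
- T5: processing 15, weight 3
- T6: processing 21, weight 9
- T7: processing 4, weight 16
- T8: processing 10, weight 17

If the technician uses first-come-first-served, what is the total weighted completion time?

FIFO (arrival order): T1 T2 T3 T4 T5 T6 T7 T8.
T1: finishes 24, weight 7, w·C = 168
T2: finishes 43, weight 10, w·C = 430
T3: finishes 48, weight 12, w·C = 576
T4: finishes 59, weight 1, w·C = 59
T5: finishes 74, weight 3, w·C = 222
T6: finishes 95, weight 9, w·C = 855
T7: finishes 99, weight 16, w·C = 1584
T8: finishes 109, weight 17, w·C = 1853
Sum = 168+430+576+59+222+855+1584+1853 = 5747.

5747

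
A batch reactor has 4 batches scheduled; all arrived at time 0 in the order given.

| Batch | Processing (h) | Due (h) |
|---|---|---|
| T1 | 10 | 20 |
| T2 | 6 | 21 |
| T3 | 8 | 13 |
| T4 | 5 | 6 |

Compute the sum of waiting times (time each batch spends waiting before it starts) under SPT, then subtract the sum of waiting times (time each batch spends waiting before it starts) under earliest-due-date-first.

-6

SPT (increasing processing time): T4 T2 T3 T1.
T4: waits 0, runs 0→5
T2: waits 5, runs 5→11
T3: waits 11, runs 11→19
T1: waits 19, runs 19→29
Sum = 0+5+11+19 = 35.
EDD (increasing due date): T4 T3 T1 T2.
T4: waits 0, runs 0→5
T3: waits 5, runs 5→13
T1: waits 13, runs 13→23
T2: waits 23, runs 23→29
Sum = 0+5+13+23 = 41.
Difference = 35 − 41 = -6.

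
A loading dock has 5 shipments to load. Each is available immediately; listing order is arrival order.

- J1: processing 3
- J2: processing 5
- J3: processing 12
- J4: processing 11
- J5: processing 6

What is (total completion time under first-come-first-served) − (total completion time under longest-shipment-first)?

-36

FIFO (arrival order): J1 J2 J3 J4 J5.
J1: 0→3
J2: 3→8
J3: 8→20
J4: 20→31
J5: 31→37
Sum = 3+8+20+31+37 = 99.
LPT (decreasing processing time): J3 J4 J5 J2 J1.
J3: 0→12
J4: 12→23
J5: 23→29
J2: 29→34
J1: 34→37
Sum = 12+23+29+34+37 = 135.
Difference = 99 − 135 = -36.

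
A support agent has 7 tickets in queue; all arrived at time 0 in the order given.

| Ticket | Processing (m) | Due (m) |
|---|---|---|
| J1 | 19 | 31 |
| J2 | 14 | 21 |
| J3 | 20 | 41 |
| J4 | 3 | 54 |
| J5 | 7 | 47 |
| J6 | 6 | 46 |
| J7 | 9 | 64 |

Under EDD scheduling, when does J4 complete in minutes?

69

EDD (increasing due date): J2 J1 J3 J6 J5 J4 J7.
J2: 0→14
J1: 14→33
J3: 33→53
J6: 53→59
J5: 59→66
J4: 66→69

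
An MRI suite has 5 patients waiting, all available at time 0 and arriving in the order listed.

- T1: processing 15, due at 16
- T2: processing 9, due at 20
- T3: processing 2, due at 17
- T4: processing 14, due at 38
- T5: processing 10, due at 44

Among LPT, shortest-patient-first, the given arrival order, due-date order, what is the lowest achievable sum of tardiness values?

14

LPT (decreasing processing time): T1 T4 T5 T2 T3.
T1: 0→15, due 16, tardiness 0
T4: 15→29, due 38, tardiness 0
T5: 29→39, due 44, tardiness 0
T2: 39→48, due 20, tardiness 28
T3: 48→50, due 17, tardiness 33
Sum = 0+0+0+28+33 = 61.
SPT (increasing processing time): T3 T2 T5 T4 T1.
T3: 0→2, due 17, tardiness 0
T2: 2→11, due 20, tardiness 0
T5: 11→21, due 44, tardiness 0
T4: 21→35, due 38, tardiness 0
T1: 35→50, due 16, tardiness 34
Sum = 0+0+0+0+34 = 34.
FIFO (arrival order): T1 T2 T3 T4 T5.
T1: 0→15, due 16, tardiness 0
T2: 15→24, due 20, tardiness 4
T3: 24→26, due 17, tardiness 9
T4: 26→40, due 38, tardiness 2
T5: 40→50, due 44, tardiness 6
Sum = 0+4+9+2+6 = 21.
EDD (increasing due date): T1 T3 T2 T4 T5.
T1: 0→15, due 16, tardiness 0
T3: 15→17, due 17, tardiness 0
T2: 17→26, due 20, tardiness 6
T4: 26→40, due 38, tardiness 2
T5: 40→50, due 44, tardiness 6
Sum = 0+0+6+2+6 = 14.
LPT 61, SPT 34, FIFO 21, EDD 14 → minimum 14.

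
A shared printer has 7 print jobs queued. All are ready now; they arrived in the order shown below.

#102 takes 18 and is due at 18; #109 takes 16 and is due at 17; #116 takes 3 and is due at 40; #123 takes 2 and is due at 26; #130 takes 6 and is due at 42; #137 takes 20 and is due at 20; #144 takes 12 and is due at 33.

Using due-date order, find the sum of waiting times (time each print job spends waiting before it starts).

EDD (increasing due date): #109 #102 #137 #123 #144 #116 #130.
#109: waits 0, runs 0→16
#102: waits 16, runs 16→34
#137: waits 34, runs 34→54
#123: waits 54, runs 54→56
#144: waits 56, runs 56→68
#116: waits 68, runs 68→71
#130: waits 71, runs 71→77
Sum = 0+16+34+54+56+68+71 = 299.

299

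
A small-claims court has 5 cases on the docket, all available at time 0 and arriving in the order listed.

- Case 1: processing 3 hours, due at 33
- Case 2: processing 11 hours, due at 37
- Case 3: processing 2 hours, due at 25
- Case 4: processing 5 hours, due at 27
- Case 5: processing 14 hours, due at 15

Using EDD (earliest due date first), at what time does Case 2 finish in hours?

35

EDD (increasing due date): Case 5 Case 3 Case 4 Case 1 Case 2.
Case 5: 0→14
Case 3: 14→16
Case 4: 16→21
Case 1: 21→24
Case 2: 24→35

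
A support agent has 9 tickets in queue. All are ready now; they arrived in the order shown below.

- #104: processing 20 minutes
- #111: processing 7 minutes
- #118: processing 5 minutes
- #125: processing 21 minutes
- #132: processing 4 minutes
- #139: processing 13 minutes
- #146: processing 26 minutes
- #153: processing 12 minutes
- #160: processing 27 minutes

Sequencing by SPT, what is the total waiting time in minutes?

SPT (increasing processing time): #132 #118 #111 #153 #139 #104 #125 #146 #160.
#132: waits 0, runs 0→4
#118: waits 4, runs 4→9
#111: waits 9, runs 9→16
#153: waits 16, runs 16→28
#139: waits 28, runs 28→41
#104: waits 41, runs 41→61
#125: waits 61, runs 61→82
#146: waits 82, runs 82→108
#160: waits 108, runs 108→135
Sum = 0+4+9+16+28+41+61+82+108 = 349.

349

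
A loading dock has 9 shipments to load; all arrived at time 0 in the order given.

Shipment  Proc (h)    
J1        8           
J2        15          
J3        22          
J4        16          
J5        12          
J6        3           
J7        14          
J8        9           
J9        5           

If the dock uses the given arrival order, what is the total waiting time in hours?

475

FIFO (arrival order): J1 J2 J3 J4 J5 J6 J7 J8 J9.
J1: waits 0, runs 0→8
J2: waits 8, runs 8→23
J3: waits 23, runs 23→45
J4: waits 45, runs 45→61
J5: waits 61, runs 61→73
J6: waits 73, runs 73→76
J7: waits 76, runs 76→90
J8: waits 90, runs 90→99
J9: waits 99, runs 99→104
Sum = 0+8+23+45+61+73+76+90+99 = 475.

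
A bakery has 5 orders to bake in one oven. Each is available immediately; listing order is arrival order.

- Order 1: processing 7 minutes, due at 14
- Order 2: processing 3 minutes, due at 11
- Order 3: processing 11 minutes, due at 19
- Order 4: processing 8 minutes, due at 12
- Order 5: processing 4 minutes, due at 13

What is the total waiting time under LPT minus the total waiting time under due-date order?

LPT (decreasing processing time): Order 3 Order 4 Order 1 Order 5 Order 2.
Order 3: waits 0, runs 0→11
Order 4: waits 11, runs 11→19
Order 1: waits 19, runs 19→26
Order 5: waits 26, runs 26→30
Order 2: waits 30, runs 30→33
Sum = 0+11+19+26+30 = 86.
EDD (increasing due date): Order 2 Order 4 Order 5 Order 1 Order 3.
Order 2: waits 0, runs 0→3
Order 4: waits 3, runs 3→11
Order 5: waits 11, runs 11→15
Order 1: waits 15, runs 15→22
Order 3: waits 22, runs 22→33
Sum = 0+3+11+15+22 = 51.
Difference = 86 − 51 = 35.

35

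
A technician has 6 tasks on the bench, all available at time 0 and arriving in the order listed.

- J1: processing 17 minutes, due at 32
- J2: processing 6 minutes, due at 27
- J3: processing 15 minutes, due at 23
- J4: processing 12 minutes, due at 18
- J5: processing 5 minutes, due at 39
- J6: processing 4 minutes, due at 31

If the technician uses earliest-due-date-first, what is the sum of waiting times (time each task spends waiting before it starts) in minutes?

163

EDD (increasing due date): J4 J3 J2 J6 J1 J5.
J4: waits 0, runs 0→12
J3: waits 12, runs 12→27
J2: waits 27, runs 27→33
J6: waits 33, runs 33→37
J1: waits 37, runs 37→54
J5: waits 54, runs 54→59
Sum = 0+12+27+33+37+54 = 163.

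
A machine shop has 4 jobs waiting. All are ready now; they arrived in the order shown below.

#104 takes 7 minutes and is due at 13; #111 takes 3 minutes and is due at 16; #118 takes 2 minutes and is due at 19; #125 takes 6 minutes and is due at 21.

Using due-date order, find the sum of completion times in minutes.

EDD (increasing due date): #104 #111 #118 #125.
#104: 0→7
#111: 7→10
#118: 10→12
#125: 12→18
Sum = 7+10+12+18 = 47.

47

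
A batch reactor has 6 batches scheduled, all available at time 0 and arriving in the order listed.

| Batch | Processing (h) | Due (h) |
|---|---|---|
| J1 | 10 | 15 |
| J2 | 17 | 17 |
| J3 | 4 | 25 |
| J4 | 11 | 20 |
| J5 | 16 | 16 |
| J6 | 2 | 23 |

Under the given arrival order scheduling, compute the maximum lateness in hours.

42

FIFO (arrival order): J1 J2 J3 J4 J5 J6.
J1: 0→10, due 15, lateness -5
J2: 10→27, due 17, lateness 10
J3: 27→31, due 25, lateness 6
J4: 31→42, due 20, lateness 22
J5: 42→58, due 16, lateness 42
J6: 58→60, due 23, lateness 37
Maximum = 42.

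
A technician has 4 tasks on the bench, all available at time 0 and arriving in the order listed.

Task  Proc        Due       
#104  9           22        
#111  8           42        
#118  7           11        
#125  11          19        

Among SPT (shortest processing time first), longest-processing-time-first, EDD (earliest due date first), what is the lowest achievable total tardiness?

SPT (increasing processing time): #118 #111 #104 #125.
#118: 0→7, due 11, tardiness 0
#111: 7→15, due 42, tardiness 0
#104: 15→24, due 22, tardiness 2
#125: 24→35, due 19, tardiness 16
Sum = 0+0+2+16 = 18.
LPT (decreasing processing time): #125 #104 #111 #118.
#125: 0→11, due 19, tardiness 0
#104: 11→20, due 22, tardiness 0
#111: 20→28, due 42, tardiness 0
#118: 28→35, due 11, tardiness 24
Sum = 0+0+0+24 = 24.
EDD (increasing due date): #118 #125 #104 #111.
#118: 0→7, due 11, tardiness 0
#125: 7→18, due 19, tardiness 0
#104: 18→27, due 22, tardiness 5
#111: 27→35, due 42, tardiness 0
Sum = 0+0+5+0 = 5.
SPT 18, LPT 24, EDD 5 → minimum 5.

5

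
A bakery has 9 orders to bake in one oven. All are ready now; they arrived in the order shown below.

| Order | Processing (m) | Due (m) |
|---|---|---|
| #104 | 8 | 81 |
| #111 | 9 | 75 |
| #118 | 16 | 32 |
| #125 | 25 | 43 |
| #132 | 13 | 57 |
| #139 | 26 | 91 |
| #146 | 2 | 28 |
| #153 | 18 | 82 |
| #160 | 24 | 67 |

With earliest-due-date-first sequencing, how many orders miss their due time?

5

EDD (increasing due date): #146 #118 #125 #132 #160 #111 #104 #153 #139.
#146: 0→2, due 28, tardiness 0
#118: 2→18, due 32, tardiness 0
#125: 18→43, due 43, tardiness 0
#132: 43→56, due 57, tardiness 0
#160: 56→80, due 67, tardiness 13
#111: 80→89, due 75, tardiness 14
#104: 89→97, due 81, tardiness 16
#153: 97→115, due 82, tardiness 33
#139: 115→141, due 91, tardiness 50
Late orders: 5.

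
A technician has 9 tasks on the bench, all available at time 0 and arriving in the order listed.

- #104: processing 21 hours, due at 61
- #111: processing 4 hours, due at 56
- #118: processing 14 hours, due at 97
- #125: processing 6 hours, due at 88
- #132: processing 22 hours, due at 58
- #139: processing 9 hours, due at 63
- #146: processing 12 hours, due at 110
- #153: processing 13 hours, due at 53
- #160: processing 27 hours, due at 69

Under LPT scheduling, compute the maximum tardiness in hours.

LPT (decreasing processing time): #160 #132 #104 #118 #153 #146 #139 #125 #111.
#160: 0→27, due 69, tardiness 0
#132: 27→49, due 58, tardiness 0
#104: 49→70, due 61, tardiness 9
#118: 70→84, due 97, tardiness 0
#153: 84→97, due 53, tardiness 44
#146: 97→109, due 110, tardiness 0
#139: 109→118, due 63, tardiness 55
#125: 118→124, due 88, tardiness 36
#111: 124→128, due 56, tardiness 72
Maximum = 72.

72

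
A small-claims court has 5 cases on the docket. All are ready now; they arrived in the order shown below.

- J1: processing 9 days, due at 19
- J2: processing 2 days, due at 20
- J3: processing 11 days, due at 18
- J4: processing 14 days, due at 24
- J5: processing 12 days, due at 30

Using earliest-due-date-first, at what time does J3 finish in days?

11

EDD (increasing due date): J3 J1 J2 J4 J5.
J3: 0→11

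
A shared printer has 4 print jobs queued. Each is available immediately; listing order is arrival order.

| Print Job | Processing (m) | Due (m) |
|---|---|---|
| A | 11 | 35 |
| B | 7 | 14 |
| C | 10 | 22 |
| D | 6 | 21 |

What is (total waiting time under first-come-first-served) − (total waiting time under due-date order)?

FIFO (arrival order): A B C D.
A: waits 0, runs 0→11
B: waits 11, runs 11→18
C: waits 18, runs 18→28
D: waits 28, runs 28→34
Sum = 0+11+18+28 = 57.
EDD (increasing due date): B D C A.
B: waits 0, runs 0→7
D: waits 7, runs 7→13
C: waits 13, runs 13→23
A: waits 23, runs 23→34
Sum = 0+7+13+23 = 43.
Difference = 57 − 43 = 14.

14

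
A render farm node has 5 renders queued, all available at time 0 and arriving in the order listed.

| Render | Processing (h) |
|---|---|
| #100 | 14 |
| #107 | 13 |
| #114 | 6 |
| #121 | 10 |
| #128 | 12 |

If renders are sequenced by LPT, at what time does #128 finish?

LPT (decreasing processing time): #100 #107 #128 #121 #114.
#100: 0→14
#107: 14→27
#128: 27→39

39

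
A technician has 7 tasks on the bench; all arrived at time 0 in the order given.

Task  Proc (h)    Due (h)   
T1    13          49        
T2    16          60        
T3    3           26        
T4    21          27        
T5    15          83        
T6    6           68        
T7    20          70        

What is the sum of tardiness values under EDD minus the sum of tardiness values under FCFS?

-42

EDD (increasing due date): T3 T4 T1 T2 T6 T7 T5.
T3: 0→3, due 26, tardiness 0
T4: 3→24, due 27, tardiness 0
T1: 24→37, due 49, tardiness 0
T2: 37→53, due 60, tardiness 0
T6: 53→59, due 68, tardiness 0
T7: 59→79, due 70, tardiness 9
T5: 79→94, due 83, tardiness 11
Sum = 0+0+0+0+0+9+11 = 20.
FIFO (arrival order): T1 T2 T3 T4 T5 T6 T7.
T1: 0→13, due 49, tardiness 0
T2: 13→29, due 60, tardiness 0
T3: 29→32, due 26, tardiness 6
T4: 32→53, due 27, tardiness 26
T5: 53→68, due 83, tardiness 0
T6: 68→74, due 68, tardiness 6
T7: 74→94, due 70, tardiness 24
Sum = 0+0+6+26+0+6+24 = 62.
Difference = 20 − 62 = -42.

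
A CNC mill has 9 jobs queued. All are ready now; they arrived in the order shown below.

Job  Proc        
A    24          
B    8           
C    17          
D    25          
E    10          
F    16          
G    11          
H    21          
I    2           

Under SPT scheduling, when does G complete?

31

SPT (increasing processing time): I B E G F C H A D.
I: 0→2
B: 2→10
E: 10→20
G: 20→31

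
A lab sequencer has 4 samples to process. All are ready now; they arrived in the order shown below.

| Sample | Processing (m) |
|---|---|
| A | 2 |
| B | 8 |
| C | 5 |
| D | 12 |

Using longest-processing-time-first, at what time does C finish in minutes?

25

LPT (decreasing processing time): D B C A.
D: 0→12
B: 12→20
C: 20→25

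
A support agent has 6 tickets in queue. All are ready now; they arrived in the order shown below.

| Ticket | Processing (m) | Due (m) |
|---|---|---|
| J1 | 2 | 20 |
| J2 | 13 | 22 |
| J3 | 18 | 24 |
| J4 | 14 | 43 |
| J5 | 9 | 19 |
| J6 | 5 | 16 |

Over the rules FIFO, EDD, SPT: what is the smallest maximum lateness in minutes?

FIFO (arrival order): J1 J2 J3 J4 J5 J6.
J1: 0→2, due 20, lateness -18
J2: 2→15, due 22, lateness -7
J3: 15→33, due 24, lateness 9
J4: 33→47, due 43, lateness 4
J5: 47→56, due 19, lateness 37
J6: 56→61, due 16, lateness 45
Maximum = 45.
EDD (increasing due date): J6 J5 J1 J2 J3 J4.
J6: 0→5, due 16, lateness -11
J5: 5→14, due 19, lateness -5
J1: 14→16, due 20, lateness -4
J2: 16→29, due 22, lateness 7
J3: 29→47, due 24, lateness 23
J4: 47→61, due 43, lateness 18
Maximum = 23.
SPT (increasing processing time): J1 J6 J5 J2 J4 J3.
J1: 0→2, due 20, lateness -18
J6: 2→7, due 16, lateness -9
J5: 7→16, due 19, lateness -3
J2: 16→29, due 22, lateness 7
J4: 29→43, due 43, lateness 0
J3: 43→61, due 24, lateness 37
Maximum = 37.
FIFO 45, EDD 23, SPT 37 → minimum 23.

23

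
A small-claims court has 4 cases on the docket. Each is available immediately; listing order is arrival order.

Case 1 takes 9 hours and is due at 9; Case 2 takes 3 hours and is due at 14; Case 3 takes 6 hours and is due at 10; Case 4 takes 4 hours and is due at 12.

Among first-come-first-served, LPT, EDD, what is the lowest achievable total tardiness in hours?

FIFO (arrival order): Case 1 Case 2 Case 3 Case 4.
Case 1: 0→9, due 9, tardiness 0
Case 2: 9→12, due 14, tardiness 0
Case 3: 12→18, due 10, tardiness 8
Case 4: 18→22, due 12, tardiness 10
Sum = 0+0+8+10 = 18.
LPT (decreasing processing time): Case 1 Case 3 Case 4 Case 2.
Case 1: 0→9, due 9, tardiness 0
Case 3: 9→15, due 10, tardiness 5
Case 4: 15→19, due 12, tardiness 7
Case 2: 19→22, due 14, tardiness 8
Sum = 0+5+7+8 = 20.
EDD (increasing due date): Case 1 Case 3 Case 4 Case 2.
Case 1: 0→9, due 9, tardiness 0
Case 3: 9→15, due 10, tardiness 5
Case 4: 15→19, due 12, tardiness 7
Case 2: 19→22, due 14, tardiness 8
Sum = 0+5+7+8 = 20.
FIFO 18, LPT 20, EDD 20 → minimum 18.

18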